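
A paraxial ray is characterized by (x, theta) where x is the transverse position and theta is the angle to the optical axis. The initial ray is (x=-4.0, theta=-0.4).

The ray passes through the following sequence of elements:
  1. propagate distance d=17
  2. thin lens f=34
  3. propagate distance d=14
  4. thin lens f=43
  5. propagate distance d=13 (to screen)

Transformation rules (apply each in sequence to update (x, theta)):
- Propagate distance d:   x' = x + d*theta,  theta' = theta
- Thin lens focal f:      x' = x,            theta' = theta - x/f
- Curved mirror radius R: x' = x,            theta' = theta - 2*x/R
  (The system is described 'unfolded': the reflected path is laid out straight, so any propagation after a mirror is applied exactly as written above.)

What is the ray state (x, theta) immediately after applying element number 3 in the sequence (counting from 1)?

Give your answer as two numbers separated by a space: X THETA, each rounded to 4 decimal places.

Initial: x=-4.0000 theta=-0.4000
After 1 (propagate distance d=17): x=-10.8000 theta=-0.4000
After 2 (thin lens f=34): x=-10.8000 theta=-7/85 (≈-0.0824)
After 3 (propagate distance d=14): x=-1016/85 (≈-11.9529) theta=-7/85 (≈-0.0824)
Rounded to 4 decimal places: x = -11.9529, theta = -0.0824

Answer: -11.9529 -0.0824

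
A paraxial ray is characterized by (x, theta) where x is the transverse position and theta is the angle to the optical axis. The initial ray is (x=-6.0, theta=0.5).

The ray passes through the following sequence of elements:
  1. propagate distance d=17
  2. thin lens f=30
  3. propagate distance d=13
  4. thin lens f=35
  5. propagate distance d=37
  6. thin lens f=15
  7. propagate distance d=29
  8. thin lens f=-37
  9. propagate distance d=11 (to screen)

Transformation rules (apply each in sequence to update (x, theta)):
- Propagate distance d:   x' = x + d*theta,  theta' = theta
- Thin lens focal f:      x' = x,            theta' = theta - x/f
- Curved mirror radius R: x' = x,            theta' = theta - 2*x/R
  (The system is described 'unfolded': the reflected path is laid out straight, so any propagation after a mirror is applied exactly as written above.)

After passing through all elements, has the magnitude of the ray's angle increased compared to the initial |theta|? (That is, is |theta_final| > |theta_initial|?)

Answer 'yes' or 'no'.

Answer: yes

Derivation:
Initial: x=-6.0000 theta=0.5000
After 1 (propagate distance d=17): x=2.5000 theta=0.5000
After 2 (thin lens f=30): x=2.5000 theta=5/12 (≈0.4167)
After 3 (propagate distance d=13): x=95/12 (≈7.9167) theta=5/12 (≈0.4167)
After 4 (thin lens f=35): x=95/12 (≈7.9167) theta=4/21 (≈0.1905)
After 5 (propagate distance d=37): x=419/28 (≈14.9643) theta=4/21 (≈0.1905)
After 6 (thin lens f=15): x=419/28 (≈14.9643) theta=-113/140 (≈-0.8071)
After 7 (propagate distance d=29): x=-591/70 (≈-8.4429) theta=-113/140 (≈-0.8071)
After 8 (thin lens f=-37): x=-591/70 (≈-8.4429) theta=-5363/5180 (≈-1.0353)
After 9 (propagate distance d=11 (to screen)): x=-102727/5180 (≈-19.8315) theta=-5363/5180 (≈-1.0353)
|theta_initial|=0.5000 |theta_final|=5363/5180 (≈1.0353) -> increased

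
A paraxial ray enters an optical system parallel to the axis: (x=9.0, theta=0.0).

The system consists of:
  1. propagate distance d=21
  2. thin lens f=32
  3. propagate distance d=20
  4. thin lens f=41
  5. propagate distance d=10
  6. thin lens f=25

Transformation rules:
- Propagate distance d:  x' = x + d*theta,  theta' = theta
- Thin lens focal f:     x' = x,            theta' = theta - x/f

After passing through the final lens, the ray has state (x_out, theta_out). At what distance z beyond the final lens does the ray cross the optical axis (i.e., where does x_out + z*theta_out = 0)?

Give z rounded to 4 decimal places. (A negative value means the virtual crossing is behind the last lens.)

Answer: -0.7382

Derivation:
Initial: x=9.0000 theta=0.0000
After 1 (propagate distance d=21): x=9.0000 theta=0.0000
After 2 (thin lens f=32): x=9.0000 theta=-9/32 (≈-0.2813)
After 3 (propagate distance d=20): x=3.3750 theta=-9/32 (≈-0.2813)
After 4 (thin lens f=41): x=3.3750 theta=-477/1312 (≈-0.3636)
After 5 (propagate distance d=10): x=-171/656 (≈-0.2607) theta=-477/1312 (≈-0.3636)
After 6 (thin lens f=25): x=-171/656 (≈-0.2607) theta=-11583/32800 (≈-0.3531)
z_focus = -x_out/theta_out = -(-171/656)/(-11583/32800) = -950/1287 ≈ -0.7382
Rounded to 4 decimal places: z = -0.7382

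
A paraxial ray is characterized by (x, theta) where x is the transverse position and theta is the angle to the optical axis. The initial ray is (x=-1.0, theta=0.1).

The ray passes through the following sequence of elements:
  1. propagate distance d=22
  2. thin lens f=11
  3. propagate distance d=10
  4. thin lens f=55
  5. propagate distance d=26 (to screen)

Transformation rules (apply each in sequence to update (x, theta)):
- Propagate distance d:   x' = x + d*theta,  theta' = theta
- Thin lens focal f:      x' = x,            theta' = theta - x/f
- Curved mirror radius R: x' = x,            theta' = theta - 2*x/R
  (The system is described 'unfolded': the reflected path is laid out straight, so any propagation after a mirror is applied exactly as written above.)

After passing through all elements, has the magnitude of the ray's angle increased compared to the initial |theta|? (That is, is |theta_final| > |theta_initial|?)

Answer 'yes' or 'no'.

Answer: no

Derivation:
Initial: x=-1.0000 theta=0.1000
After 1 (propagate distance d=22): x=1.2000 theta=0.1000
After 2 (thin lens f=11): x=1.2000 theta=-1/110 (≈-0.0091)
After 3 (propagate distance d=10): x=61/55 (≈1.1091) theta=-1/110 (≈-0.0091)
After 4 (thin lens f=55): x=61/55 (≈1.1091) theta=-177/6050 (≈-0.0293)
After 5 (propagate distance d=26 (to screen)): x=1054/3025 (≈0.3484) theta=-177/6050 (≈-0.0293)
|theta_initial|=0.1000 |theta_final|=177/6050 (≈0.0293) -> not increased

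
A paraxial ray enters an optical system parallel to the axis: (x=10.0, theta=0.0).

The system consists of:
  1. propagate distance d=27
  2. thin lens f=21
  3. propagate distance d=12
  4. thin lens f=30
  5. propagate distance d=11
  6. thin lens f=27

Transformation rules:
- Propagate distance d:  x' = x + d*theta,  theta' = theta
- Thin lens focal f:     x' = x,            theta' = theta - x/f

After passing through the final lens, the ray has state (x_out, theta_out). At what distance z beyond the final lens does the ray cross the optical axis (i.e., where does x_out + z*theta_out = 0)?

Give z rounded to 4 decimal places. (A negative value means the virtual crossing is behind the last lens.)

Answer: -4.8020

Derivation:
Initial: x=10.0000 theta=0.0000
After 1 (propagate distance d=27): x=10.0000 theta=0.0000
After 2 (thin lens f=21): x=10.0000 theta=-10/21 (≈-0.4762)
After 3 (propagate distance d=12): x=30/7 (≈4.2857) theta=-10/21 (≈-0.4762)
After 4 (thin lens f=30): x=30/7 (≈4.2857) theta=-13/21 (≈-0.6190)
After 5 (propagate distance d=11): x=-53/21 (≈-2.5238) theta=-13/21 (≈-0.6190)
After 6 (thin lens f=27): x=-53/21 (≈-2.5238) theta=-298/567 (≈-0.5256)
z_focus = -x_out/theta_out = -(-53/21)/(-298/567) = -1431/298 ≈ -4.8020
Rounded to 4 decimal places: z = -4.8020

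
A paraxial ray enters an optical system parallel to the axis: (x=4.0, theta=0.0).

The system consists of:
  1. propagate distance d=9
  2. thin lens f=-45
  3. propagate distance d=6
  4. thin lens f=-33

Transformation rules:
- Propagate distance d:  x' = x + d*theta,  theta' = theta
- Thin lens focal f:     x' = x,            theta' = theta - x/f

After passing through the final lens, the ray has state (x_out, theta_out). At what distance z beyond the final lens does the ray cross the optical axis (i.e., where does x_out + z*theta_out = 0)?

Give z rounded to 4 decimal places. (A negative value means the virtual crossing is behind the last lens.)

Answer: -20.0357

Derivation:
Initial: x=4.0000 theta=0.0000
After 1 (propagate distance d=9): x=4.0000 theta=0.0000
After 2 (thin lens f=-45): x=4.0000 theta=4/45 (≈0.0889)
After 3 (propagate distance d=6): x=68/15 (≈4.5333) theta=4/45 (≈0.0889)
After 4 (thin lens f=-33): x=68/15 (≈4.5333) theta=112/495 (≈0.2263)
z_focus = -x_out/theta_out = -(68/15)/(112/495) = -561/28 ≈ -20.0357
Rounded to 4 decimal places: z = -20.0357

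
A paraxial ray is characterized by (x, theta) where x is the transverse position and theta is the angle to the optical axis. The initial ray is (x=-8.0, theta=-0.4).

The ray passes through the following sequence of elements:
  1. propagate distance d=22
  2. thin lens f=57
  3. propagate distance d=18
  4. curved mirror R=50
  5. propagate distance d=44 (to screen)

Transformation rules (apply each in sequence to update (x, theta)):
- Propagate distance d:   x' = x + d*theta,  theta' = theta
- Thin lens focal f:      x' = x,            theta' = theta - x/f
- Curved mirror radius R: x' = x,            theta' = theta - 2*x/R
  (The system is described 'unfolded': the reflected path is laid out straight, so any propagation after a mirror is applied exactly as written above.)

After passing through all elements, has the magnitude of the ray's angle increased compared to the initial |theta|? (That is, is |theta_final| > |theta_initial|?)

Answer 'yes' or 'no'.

Initial: x=-8.0000 theta=-0.4000
After 1 (propagate distance d=22): x=-16.8000 theta=-0.4000
After 2 (thin lens f=57): x=-16.8000 theta=-2/19 (≈-0.1053)
After 3 (propagate distance d=18): x=-1776/95 (≈-18.6947) theta=-2/19 (≈-0.1053)
After 4 (curved mirror R=50): x=-1776/95 (≈-18.6947) theta=1526/2375 (≈0.6425)
After 5 (propagate distance d=44 (to screen)): x=22744/2375 (≈9.5764) theta=1526/2375 (≈0.6425)
|theta_initial|=0.4000 |theta_final|=1526/2375 (≈0.6425) -> increased

Answer: yes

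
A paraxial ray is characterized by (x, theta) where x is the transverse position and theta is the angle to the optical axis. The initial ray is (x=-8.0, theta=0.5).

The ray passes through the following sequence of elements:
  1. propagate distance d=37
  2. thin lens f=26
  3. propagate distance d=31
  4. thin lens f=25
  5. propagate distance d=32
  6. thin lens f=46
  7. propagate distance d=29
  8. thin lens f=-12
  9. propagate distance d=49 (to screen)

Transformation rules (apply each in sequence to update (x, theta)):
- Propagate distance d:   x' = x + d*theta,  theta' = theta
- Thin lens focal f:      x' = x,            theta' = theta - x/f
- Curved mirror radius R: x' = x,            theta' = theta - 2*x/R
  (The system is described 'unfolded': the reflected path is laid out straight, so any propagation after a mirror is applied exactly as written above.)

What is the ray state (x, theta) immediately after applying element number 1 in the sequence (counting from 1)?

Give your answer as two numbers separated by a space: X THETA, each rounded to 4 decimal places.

Answer: 10.5000 0.5000

Derivation:
Initial: x=-8.0000 theta=0.5000
After 1 (propagate distance d=37): x=10.5000 theta=0.5000
Rounded to 4 decimal places: x = 10.5000, theta = 0.5000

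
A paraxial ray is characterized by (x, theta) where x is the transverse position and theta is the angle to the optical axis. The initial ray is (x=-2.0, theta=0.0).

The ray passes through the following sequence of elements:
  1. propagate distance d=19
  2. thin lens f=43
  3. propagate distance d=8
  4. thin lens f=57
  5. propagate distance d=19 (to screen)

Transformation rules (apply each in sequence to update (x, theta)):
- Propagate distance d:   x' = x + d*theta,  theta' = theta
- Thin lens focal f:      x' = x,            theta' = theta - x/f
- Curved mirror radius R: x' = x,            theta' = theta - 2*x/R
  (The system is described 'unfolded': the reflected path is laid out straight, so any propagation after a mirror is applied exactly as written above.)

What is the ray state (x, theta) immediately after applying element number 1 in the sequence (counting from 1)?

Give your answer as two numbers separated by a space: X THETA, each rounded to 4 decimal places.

Initial: x=-2.0000 theta=0.0000
After 1 (propagate distance d=19): x=-2.0000 theta=0.0000
Rounded to 4 decimal places: x = -2.0000, theta = 0.0000

Answer: -2.0000 0.0000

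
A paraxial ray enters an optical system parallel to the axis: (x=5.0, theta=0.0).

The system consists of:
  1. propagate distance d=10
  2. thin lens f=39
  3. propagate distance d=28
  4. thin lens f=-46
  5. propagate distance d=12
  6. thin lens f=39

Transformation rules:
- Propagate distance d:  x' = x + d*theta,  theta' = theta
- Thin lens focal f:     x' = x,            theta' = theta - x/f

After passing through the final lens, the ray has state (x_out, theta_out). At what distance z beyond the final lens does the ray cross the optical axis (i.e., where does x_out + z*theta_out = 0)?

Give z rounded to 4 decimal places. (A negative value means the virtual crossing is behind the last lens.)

Answer: 2.3115

Derivation:
Initial: x=5.0000 theta=0.0000
After 1 (propagate distance d=10): x=5.0000 theta=0.0000
After 2 (thin lens f=39): x=5.0000 theta=-5/39 (≈-0.1282)
After 3 (propagate distance d=28): x=55/39 (≈1.4103) theta=-5/39 (≈-0.1282)
After 4 (thin lens f=-46): x=55/39 (≈1.4103) theta=-175/1794 (≈-0.0975)
After 5 (propagate distance d=12): x=215/897 (≈0.2397) theta=-175/1794 (≈-0.0975)
After 6 (thin lens f=39): x=215/897 (≈0.2397) theta=-7255/69966 (≈-0.1037)
z_focus = -x_out/theta_out = -(215/897)/(-7255/69966) = 3354/1451 ≈ 2.3115
Rounded to 4 decimal places: z = 2.3115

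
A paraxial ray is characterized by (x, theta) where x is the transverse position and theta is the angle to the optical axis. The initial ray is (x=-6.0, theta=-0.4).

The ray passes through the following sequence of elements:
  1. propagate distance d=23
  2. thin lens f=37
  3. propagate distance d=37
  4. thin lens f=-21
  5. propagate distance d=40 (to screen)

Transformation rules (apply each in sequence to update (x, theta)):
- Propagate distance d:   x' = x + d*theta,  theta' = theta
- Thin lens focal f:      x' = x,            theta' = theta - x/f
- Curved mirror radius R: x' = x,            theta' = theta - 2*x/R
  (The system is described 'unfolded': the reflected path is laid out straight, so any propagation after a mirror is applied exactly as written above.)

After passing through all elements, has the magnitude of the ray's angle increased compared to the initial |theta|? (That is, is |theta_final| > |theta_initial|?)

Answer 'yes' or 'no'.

Initial: x=-6.0000 theta=-0.4000
After 1 (propagate distance d=23): x=-15.2000 theta=-0.4000
After 2 (thin lens f=37): x=-15.2000 theta=2/185 (≈0.0108)
After 3 (propagate distance d=37): x=-14.8000 theta=2/185 (≈0.0108)
After 4 (thin lens f=-21): x=-14.8000 theta=-2696/3885 (≈-0.6940)
After 5 (propagate distance d=40 (to screen)): x=-165338/3885 (≈-42.5580) theta=-2696/3885 (≈-0.6940)
|theta_initial|=0.4000 |theta_final|=2696/3885 (≈0.6940) -> increased

Answer: yes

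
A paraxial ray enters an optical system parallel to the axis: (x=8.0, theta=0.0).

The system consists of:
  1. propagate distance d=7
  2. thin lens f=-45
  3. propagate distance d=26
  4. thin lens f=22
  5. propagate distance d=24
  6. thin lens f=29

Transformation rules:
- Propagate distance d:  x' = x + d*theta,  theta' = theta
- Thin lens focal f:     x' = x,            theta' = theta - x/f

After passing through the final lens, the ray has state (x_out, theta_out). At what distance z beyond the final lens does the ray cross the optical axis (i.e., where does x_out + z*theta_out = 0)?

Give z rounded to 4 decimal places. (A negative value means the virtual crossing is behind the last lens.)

Answer: 6.1948

Derivation:
Initial: x=8.0000 theta=0.0000
After 1 (propagate distance d=7): x=8.0000 theta=0.0000
After 2 (thin lens f=-45): x=8.0000 theta=8/45 (≈0.1778)
After 3 (propagate distance d=26): x=568/45 (≈12.6222) theta=8/45 (≈0.1778)
After 4 (thin lens f=22): x=568/45 (≈12.6222) theta=-196/495 (≈-0.3960)
After 5 (propagate distance d=24): x=1544/495 (≈3.1192) theta=-196/495 (≈-0.3960)
After 6 (thin lens f=29): x=1544/495 (≈3.1192) theta=-7228/14355 (≈-0.5035)
z_focus = -x_out/theta_out = -(1544/495)/(-7228/14355) = 11194/1807 ≈ 6.1948
Rounded to 4 decimal places: z = 6.1948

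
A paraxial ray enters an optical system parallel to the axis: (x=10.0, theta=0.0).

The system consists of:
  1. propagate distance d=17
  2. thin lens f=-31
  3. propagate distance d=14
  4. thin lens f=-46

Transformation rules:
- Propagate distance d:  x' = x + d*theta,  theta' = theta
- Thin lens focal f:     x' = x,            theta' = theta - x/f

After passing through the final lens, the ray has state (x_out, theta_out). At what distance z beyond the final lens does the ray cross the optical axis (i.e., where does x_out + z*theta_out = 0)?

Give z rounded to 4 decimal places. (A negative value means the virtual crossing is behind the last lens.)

Answer: -22.7473

Derivation:
Initial: x=10.0000 theta=0.0000
After 1 (propagate distance d=17): x=10.0000 theta=0.0000
After 2 (thin lens f=-31): x=10.0000 theta=10/31 (≈0.3226)
After 3 (propagate distance d=14): x=450/31 (≈14.5161) theta=10/31 (≈0.3226)
After 4 (thin lens f=-46): x=450/31 (≈14.5161) theta=455/713 (≈0.6381)
z_focus = -x_out/theta_out = -(450/31)/(455/713) = -2070/91 ≈ -22.7473
Rounded to 4 decimal places: z = -22.7473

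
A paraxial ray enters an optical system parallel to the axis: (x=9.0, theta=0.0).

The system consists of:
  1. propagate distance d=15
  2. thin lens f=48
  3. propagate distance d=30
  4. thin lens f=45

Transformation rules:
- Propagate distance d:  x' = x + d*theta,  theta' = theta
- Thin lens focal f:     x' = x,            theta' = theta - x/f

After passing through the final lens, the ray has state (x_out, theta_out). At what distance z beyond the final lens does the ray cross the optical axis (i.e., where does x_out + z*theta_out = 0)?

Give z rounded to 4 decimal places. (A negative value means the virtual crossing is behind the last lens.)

Answer: 12.8571

Derivation:
Initial: x=9.0000 theta=0.0000
After 1 (propagate distance d=15): x=9.0000 theta=0.0000
After 2 (thin lens f=48): x=9.0000 theta=-0.1875
After 3 (propagate distance d=30): x=3.3750 theta=-0.1875
After 4 (thin lens f=45): x=3.3750 theta=-0.2625
z_focus = -x_out/theta_out = -(3.3750)/(-0.2625) = 90/7 ≈ 12.8571
Rounded to 4 decimal places: z = 12.8571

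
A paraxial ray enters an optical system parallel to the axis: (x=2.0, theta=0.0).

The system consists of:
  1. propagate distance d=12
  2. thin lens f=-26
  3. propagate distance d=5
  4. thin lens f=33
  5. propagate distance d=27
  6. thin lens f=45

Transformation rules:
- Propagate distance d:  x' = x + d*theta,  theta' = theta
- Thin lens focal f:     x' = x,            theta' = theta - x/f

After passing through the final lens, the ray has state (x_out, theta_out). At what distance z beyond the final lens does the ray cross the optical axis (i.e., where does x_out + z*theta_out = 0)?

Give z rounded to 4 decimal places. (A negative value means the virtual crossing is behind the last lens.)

Initial: x=2.0000 theta=0.0000
After 1 (propagate distance d=12): x=2.0000 theta=0.0000
After 2 (thin lens f=-26): x=2.0000 theta=1/13 (≈0.0769)
After 3 (propagate distance d=5): x=31/13 (≈2.3846) theta=1/13 (≈0.0769)
After 4 (thin lens f=33): x=31/13 (≈2.3846) theta=2/429 (≈0.0047)
After 5 (propagate distance d=27): x=359/143 (≈2.5105) theta=2/429 (≈0.0047)
After 6 (thin lens f=45): x=359/143 (≈2.5105) theta=-329/6435 (≈-0.0511)
z_focus = -x_out/theta_out = -(359/143)/(-329/6435) = 16155/329 ≈ 49.1033
Rounded to 4 decimal places: z = 49.1033

Answer: 49.1033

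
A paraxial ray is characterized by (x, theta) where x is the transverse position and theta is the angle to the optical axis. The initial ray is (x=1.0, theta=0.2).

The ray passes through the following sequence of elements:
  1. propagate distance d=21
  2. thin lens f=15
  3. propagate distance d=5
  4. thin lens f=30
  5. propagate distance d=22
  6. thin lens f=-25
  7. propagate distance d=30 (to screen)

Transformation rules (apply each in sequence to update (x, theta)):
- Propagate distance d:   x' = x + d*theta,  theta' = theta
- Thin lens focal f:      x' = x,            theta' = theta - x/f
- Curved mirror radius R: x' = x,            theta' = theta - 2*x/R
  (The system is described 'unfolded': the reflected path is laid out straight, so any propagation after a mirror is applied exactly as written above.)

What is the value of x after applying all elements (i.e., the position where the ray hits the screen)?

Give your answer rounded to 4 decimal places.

Answer: -13.3449

Derivation:
Initial: x=1.0000 theta=0.2000
After 1 (propagate distance d=21): x=5.2000 theta=0.2000
After 2 (thin lens f=15): x=5.2000 theta=-11/75 (≈-0.1467)
After 3 (propagate distance d=5): x=67/15 (≈4.4667) theta=-11/75 (≈-0.1467)
After 4 (thin lens f=30): x=67/15 (≈4.4667) theta=-133/450 (≈-0.2956)
After 5 (propagate distance d=22): x=-458/225 (≈-2.0356) theta=-133/450 (≈-0.2956)
After 6 (thin lens f=-25): x=-458/225 (≈-2.0356) theta=-4241/11250 (≈-0.3770)
After 7 (propagate distance d=30 (to screen)): x=-15013/1125 (≈-13.3449) theta=-4241/11250 (≈-0.3770)
Rounded to 4 decimal places: x = -13.3449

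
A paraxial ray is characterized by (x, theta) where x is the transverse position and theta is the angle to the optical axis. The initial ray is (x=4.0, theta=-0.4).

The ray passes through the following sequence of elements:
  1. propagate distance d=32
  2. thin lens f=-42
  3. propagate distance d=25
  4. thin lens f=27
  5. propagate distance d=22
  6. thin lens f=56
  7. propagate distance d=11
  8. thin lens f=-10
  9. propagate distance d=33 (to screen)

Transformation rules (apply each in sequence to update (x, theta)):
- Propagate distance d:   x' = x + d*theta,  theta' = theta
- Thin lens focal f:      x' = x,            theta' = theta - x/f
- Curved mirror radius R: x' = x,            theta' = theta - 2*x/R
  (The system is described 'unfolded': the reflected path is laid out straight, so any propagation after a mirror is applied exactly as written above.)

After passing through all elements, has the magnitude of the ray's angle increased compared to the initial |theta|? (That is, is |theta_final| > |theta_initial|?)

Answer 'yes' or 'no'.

Answer: yes

Derivation:
Initial: x=4.0000 theta=-0.4000
After 1 (propagate distance d=32): x=-8.8000 theta=-0.4000
After 2 (thin lens f=-42): x=-8.8000 theta=-64/105 (≈-0.6095)
After 3 (propagate distance d=25): x=-2524/105 (≈-24.0381) theta=-64/105 (≈-0.6095)
After 4 (thin lens f=27): x=-2524/105 (≈-24.0381) theta=796/2835 (≈0.2808)
After 5 (propagate distance d=22): x=-50636/2835 (≈-17.8610) theta=796/2835 (≈0.2808)
After 6 (thin lens f=56): x=-50636/2835 (≈-17.8610) theta=23803/39690 (≈0.5997)
After 7 (propagate distance d=11): x=-447071/39690 (≈-11.2641) theta=23803/39690 (≈0.5997)
After 8 (thin lens f=-10): x=-447071/39690 (≈-11.2641) theta=-29863/56700 (≈-0.5267)
After 9 (propagate distance d=33 (to screen)): x=-11369063/396900 (≈-28.6447) theta=-29863/56700 (≈-0.5267)
|theta_initial|=0.4000 |theta_final|=29863/56700 (≈0.5267) -> increased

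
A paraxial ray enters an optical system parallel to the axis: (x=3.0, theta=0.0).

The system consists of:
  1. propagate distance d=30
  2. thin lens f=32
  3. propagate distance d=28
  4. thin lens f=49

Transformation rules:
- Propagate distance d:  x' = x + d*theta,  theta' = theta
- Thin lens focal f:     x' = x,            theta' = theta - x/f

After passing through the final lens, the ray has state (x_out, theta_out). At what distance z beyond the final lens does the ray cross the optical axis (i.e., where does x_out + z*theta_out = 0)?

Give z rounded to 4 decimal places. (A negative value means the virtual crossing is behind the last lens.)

Answer: 3.6981

Derivation:
Initial: x=3.0000 theta=0.0000
After 1 (propagate distance d=30): x=3.0000 theta=0.0000
After 2 (thin lens f=32): x=3.0000 theta=-3/32 (≈-0.0938)
After 3 (propagate distance d=28): x=0.3750 theta=-3/32 (≈-0.0938)
After 4 (thin lens f=49): x=0.3750 theta=-159/1568 (≈-0.1014)
z_focus = -x_out/theta_out = -(0.3750)/(-159/1568) = 196/53 ≈ 3.6981
Rounded to 4 decimal places: z = 3.6981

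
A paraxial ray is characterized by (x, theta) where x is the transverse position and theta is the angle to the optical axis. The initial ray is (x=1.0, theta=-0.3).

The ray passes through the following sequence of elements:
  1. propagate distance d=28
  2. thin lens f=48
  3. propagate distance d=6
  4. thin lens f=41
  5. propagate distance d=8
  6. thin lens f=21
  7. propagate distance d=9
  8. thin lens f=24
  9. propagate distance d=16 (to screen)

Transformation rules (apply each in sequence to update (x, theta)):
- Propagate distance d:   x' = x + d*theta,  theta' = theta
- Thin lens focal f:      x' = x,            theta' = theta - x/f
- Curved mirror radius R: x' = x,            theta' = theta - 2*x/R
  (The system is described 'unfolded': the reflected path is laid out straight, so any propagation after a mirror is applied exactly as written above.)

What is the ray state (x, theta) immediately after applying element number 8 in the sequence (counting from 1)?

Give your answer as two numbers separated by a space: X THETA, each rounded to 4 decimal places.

Answer: -3.9686 0.5941

Derivation:
Initial: x=1.0000 theta=-0.3000
After 1 (propagate distance d=28): x=-7.4000 theta=-0.3000
After 2 (thin lens f=48): x=-7.4000 theta=-7/48 (≈-0.1458)
After 3 (propagate distance d=6): x=-8.2750 theta=-7/48 (≈-0.1458)
After 4 (thin lens f=41): x=-8.2750 theta=551/9840 (≈0.0560)
After 5 (propagate distance d=8): x=-38509/4920 (≈-7.8270) theta=551/9840 (≈0.0560)
After 6 (thin lens f=21): x=-38509/4920 (≈-7.8270) theta=88589/206640 (≈0.4287)
After 7 (propagate distance d=9): x=-273359/68880 (≈-3.9686) theta=88589/206640 (≈0.4287)
After 8 (thin lens f=24): x=-273359/68880 (≈-3.9686) theta=109119/183680 (≈0.5941)
Rounded to 4 decimal places: x = -3.9686, theta = 0.5941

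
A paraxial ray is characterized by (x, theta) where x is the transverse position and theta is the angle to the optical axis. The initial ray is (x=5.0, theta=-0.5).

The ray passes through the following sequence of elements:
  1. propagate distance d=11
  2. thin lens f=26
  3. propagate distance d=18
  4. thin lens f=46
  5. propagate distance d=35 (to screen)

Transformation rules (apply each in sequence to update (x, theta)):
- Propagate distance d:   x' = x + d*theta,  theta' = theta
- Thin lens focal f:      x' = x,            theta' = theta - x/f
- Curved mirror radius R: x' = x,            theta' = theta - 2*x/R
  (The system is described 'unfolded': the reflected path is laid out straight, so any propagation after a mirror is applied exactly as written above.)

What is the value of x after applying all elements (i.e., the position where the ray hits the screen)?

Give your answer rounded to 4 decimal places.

Initial: x=5.0000 theta=-0.5000
After 1 (propagate distance d=11): x=-0.5000 theta=-0.5000
After 2 (thin lens f=26): x=-0.5000 theta=-25/52 (≈-0.4808)
After 3 (propagate distance d=18): x=-119/13 (≈-9.1538) theta=-25/52 (≈-0.4808)
After 4 (thin lens f=46): x=-119/13 (≈-9.1538) theta=-337/1196 (≈-0.2818)
After 5 (propagate distance d=35 (to screen)): x=-22743/1196 (≈-19.0159) theta=-337/1196 (≈-0.2818)
Rounded to 4 decimal places: x = -19.0159

Answer: -19.0159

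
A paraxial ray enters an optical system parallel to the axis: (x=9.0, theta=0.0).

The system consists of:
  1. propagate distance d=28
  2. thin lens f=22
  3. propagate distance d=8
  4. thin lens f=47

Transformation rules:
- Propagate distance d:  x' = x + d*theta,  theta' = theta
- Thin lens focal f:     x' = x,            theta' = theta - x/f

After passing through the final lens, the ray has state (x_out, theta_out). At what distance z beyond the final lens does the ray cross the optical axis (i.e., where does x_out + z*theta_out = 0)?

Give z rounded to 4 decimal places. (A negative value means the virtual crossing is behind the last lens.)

Initial: x=9.0000 theta=0.0000
After 1 (propagate distance d=28): x=9.0000 theta=0.0000
After 2 (thin lens f=22): x=9.0000 theta=-9/22 (≈-0.4091)
After 3 (propagate distance d=8): x=63/11 (≈5.7273) theta=-9/22 (≈-0.4091)
After 4 (thin lens f=47): x=63/11 (≈5.7273) theta=-549/1034 (≈-0.5309)
z_focus = -x_out/theta_out = -(63/11)/(-549/1034) = 658/61 ≈ 10.7869
Rounded to 4 decimal places: z = 10.7869

Answer: 10.7869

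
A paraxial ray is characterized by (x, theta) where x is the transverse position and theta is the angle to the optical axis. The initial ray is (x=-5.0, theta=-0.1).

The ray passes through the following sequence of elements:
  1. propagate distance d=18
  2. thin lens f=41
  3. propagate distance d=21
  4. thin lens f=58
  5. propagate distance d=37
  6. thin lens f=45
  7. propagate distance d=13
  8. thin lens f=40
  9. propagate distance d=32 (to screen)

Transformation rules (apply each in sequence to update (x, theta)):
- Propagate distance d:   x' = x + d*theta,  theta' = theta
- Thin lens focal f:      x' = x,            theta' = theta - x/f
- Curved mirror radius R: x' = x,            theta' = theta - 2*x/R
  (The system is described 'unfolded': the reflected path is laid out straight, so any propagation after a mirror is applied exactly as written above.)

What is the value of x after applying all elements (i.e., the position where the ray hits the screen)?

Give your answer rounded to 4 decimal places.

Answer: 5.2397

Derivation:
Initial: x=-5.0000 theta=-0.1000
After 1 (propagate distance d=18): x=-6.8000 theta=-0.1000
After 2 (thin lens f=41): x=-6.8000 theta=27/410 (≈0.0659)
After 3 (propagate distance d=21): x=-2221/410 (≈-5.4171) theta=27/410 (≈0.0659)
After 4 (thin lens f=58): x=-2221/410 (≈-5.4171) theta=3787/23780 (≈0.1593)
After 5 (propagate distance d=37): x=11301/23780 (≈0.4752) theta=3787/23780 (≈0.1593)
After 6 (thin lens f=45): x=11301/23780 (≈0.4752) theta=26519/178350 (≈0.1487)
After 7 (propagate distance d=13): x=29621/12300 (≈2.4082) theta=26519/178350 (≈0.1487)
After 8 (thin lens f=40): x=29621/12300 (≈2.4082) theta=420837/4756000 (≈0.0885)
After 9 (propagate distance d=32 (to screen)): x=227929/43500 (≈5.2397) theta=420837/4756000 (≈0.0885)
Rounded to 4 decimal places: x = 5.2397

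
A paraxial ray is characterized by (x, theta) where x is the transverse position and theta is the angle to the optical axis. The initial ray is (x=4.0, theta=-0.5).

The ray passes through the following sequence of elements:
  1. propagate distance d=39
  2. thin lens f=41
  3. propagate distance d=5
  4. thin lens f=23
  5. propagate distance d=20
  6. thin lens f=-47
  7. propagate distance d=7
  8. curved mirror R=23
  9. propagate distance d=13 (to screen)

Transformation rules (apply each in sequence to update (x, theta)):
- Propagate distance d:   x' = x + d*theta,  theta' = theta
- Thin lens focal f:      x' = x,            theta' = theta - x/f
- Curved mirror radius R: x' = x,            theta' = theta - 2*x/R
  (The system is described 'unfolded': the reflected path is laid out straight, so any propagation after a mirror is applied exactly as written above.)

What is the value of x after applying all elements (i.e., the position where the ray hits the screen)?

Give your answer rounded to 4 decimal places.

Answer: 6.4166

Derivation:
Initial: x=4.0000 theta=-0.5000
After 1 (propagate distance d=39): x=-15.5000 theta=-0.5000
After 2 (thin lens f=41): x=-15.5000 theta=-5/41 (≈-0.1220)
After 3 (propagate distance d=5): x=-1321/82 (≈-16.1098) theta=-5/41 (≈-0.1220)
After 4 (thin lens f=23): x=-1321/82 (≈-16.1098) theta=1091/1886 (≈0.5785)
After 5 (propagate distance d=20): x=-8563/1886 (≈-4.5403) theta=1091/1886 (≈0.5785)
After 6 (thin lens f=-47): x=-8563/1886 (≈-4.5403) theta=21357/44321 (≈0.4819)
After 7 (propagate distance d=7): x=-103463/88642 (≈-1.1672) theta=21357/44321 (≈0.4819)
After 8 (curved mirror R=23): x=-103463/88642 (≈-1.1672) theta=594674/1019383 (≈0.5834)
After 9 (propagate distance d=13 (to screen)): x=13081875/2038766 (≈6.4166) theta=594674/1019383 (≈0.5834)
Rounded to 4 decimal places: x = 6.4166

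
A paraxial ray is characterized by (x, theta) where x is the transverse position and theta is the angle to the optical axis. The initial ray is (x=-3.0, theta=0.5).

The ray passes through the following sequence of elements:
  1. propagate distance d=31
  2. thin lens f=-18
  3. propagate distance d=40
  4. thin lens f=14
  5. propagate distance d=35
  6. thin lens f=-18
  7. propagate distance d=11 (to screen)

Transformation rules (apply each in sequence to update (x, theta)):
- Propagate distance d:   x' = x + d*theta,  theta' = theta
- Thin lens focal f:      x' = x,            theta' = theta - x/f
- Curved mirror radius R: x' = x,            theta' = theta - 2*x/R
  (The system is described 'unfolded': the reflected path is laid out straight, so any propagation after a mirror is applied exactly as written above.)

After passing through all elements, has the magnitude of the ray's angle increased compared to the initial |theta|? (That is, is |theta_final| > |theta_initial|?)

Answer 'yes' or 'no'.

Answer: yes

Derivation:
Initial: x=-3.0000 theta=0.5000
After 1 (propagate distance d=31): x=12.5000 theta=0.5000
After 2 (thin lens f=-18): x=12.5000 theta=43/36 (≈1.1944)
After 3 (propagate distance d=40): x=1085/18 (≈60.2778) theta=43/36 (≈1.1944)
After 4 (thin lens f=14): x=1085/18 (≈60.2778) theta=-28/9 (≈-3.1111)
After 5 (propagate distance d=35): x=-875/18 (≈-48.6111) theta=-28/9 (≈-3.1111)
After 6 (thin lens f=-18): x=-875/18 (≈-48.6111) theta=-1883/324 (≈-5.8117)
After 7 (propagate distance d=11 (to screen)): x=-36463/324 (≈-112.5401) theta=-1883/324 (≈-5.8117)
|theta_initial|=0.5000 |theta_final|=1883/324 (≈5.8117) -> increased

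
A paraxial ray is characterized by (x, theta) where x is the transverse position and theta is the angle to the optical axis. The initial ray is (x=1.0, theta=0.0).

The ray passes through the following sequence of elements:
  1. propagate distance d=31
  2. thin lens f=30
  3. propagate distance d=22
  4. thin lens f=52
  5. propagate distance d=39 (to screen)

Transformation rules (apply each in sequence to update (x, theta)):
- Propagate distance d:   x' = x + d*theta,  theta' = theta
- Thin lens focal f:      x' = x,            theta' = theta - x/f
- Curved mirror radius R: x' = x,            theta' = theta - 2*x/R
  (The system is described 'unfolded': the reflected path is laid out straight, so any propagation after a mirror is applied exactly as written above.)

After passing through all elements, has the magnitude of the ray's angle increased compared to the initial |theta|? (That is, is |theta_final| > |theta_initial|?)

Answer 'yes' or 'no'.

Initial: x=1.0000 theta=0.0000
After 1 (propagate distance d=31): x=1.0000 theta=0.0000
After 2 (thin lens f=30): x=1.0000 theta=-1/30 (≈-0.0333)
After 3 (propagate distance d=22): x=4/15 (≈0.2667) theta=-1/30 (≈-0.0333)
After 4 (thin lens f=52): x=4/15 (≈0.2667) theta=-1/26 (≈-0.0385)
After 5 (propagate distance d=39 (to screen)): x=-37/30 (≈-1.2333) theta=-1/26 (≈-0.0385)
|theta_initial|=0.0000 |theta_final|=1/26 (≈0.0385) -> increased

Answer: yes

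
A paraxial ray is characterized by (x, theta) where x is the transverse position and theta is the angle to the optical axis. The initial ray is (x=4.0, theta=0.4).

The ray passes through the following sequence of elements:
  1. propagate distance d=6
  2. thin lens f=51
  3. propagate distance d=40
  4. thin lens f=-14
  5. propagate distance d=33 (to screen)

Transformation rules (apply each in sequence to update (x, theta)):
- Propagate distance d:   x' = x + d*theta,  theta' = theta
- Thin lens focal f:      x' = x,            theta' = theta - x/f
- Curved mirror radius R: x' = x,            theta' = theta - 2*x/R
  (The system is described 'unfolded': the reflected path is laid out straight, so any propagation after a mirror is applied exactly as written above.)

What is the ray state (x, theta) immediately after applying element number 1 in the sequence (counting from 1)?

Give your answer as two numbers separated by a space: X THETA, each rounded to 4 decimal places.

Answer: 6.4000 0.4000

Derivation:
Initial: x=4.0000 theta=0.4000
After 1 (propagate distance d=6): x=6.4000 theta=0.4000
Rounded to 4 decimal places: x = 6.4000, theta = 0.4000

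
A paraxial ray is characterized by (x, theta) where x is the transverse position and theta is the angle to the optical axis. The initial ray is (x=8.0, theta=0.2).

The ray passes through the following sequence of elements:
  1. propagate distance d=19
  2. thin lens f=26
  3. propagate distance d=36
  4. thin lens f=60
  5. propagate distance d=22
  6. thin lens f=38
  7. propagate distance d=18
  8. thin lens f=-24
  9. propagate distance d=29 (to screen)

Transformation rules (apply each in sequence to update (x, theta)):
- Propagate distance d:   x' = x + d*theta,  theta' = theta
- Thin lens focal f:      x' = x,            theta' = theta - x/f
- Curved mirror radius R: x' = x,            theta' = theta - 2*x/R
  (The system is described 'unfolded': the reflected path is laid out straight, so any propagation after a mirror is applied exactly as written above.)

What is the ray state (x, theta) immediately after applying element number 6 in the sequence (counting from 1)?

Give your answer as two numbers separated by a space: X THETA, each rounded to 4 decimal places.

Answer: -3.8990 -0.1956

Derivation:
Initial: x=8.0000 theta=0.2000
After 1 (propagate distance d=19): x=11.8000 theta=0.2000
After 2 (thin lens f=26): x=11.8000 theta=-33/130 (≈-0.2538)
After 3 (propagate distance d=36): x=173/65 (≈2.6615) theta=-33/130 (≈-0.2538)
After 4 (thin lens f=60): x=173/65 (≈2.6615) theta=-1163/3900 (≈-0.2982)
After 5 (propagate distance d=22): x=-7603/1950 (≈-3.8990) theta=-1163/3900 (≈-0.2982)
After 6 (thin lens f=38): x=-7603/1950 (≈-3.8990) theta=-7247/37050 (≈-0.1956)
Rounded to 4 decimal places: x = -3.8990, theta = -0.1956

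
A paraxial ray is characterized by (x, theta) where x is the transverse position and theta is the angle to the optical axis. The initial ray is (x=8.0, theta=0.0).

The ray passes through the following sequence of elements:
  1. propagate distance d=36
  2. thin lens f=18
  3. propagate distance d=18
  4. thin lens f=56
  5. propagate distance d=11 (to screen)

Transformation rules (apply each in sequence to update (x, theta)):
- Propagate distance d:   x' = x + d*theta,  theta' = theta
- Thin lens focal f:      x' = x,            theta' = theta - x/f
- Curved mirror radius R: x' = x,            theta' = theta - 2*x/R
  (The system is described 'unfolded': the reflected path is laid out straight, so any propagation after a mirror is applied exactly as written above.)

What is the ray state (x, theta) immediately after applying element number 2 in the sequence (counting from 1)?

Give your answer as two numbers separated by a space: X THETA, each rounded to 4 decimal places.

Answer: 8.0000 -0.4444

Derivation:
Initial: x=8.0000 theta=0.0000
After 1 (propagate distance d=36): x=8.0000 theta=0.0000
After 2 (thin lens f=18): x=8.0000 theta=-4/9 (≈-0.4444)
Rounded to 4 decimal places: x = 8.0000, theta = -0.4444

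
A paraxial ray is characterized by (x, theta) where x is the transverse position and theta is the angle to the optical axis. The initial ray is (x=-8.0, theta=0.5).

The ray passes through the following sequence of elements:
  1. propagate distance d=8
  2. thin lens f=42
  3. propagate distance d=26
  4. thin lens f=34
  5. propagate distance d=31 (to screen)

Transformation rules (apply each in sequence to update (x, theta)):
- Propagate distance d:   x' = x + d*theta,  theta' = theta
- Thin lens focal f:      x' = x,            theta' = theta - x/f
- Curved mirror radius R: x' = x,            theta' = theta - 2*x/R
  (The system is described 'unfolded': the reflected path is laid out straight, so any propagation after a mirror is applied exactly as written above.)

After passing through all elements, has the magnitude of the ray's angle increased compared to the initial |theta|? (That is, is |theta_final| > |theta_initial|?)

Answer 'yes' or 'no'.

Answer: no

Derivation:
Initial: x=-8.0000 theta=0.5000
After 1 (propagate distance d=8): x=-4.0000 theta=0.5000
After 2 (thin lens f=42): x=-4.0000 theta=25/42 (≈0.5952)
After 3 (propagate distance d=26): x=241/21 (≈11.4762) theta=25/42 (≈0.5952)
After 4 (thin lens f=34): x=241/21 (≈11.4762) theta=92/357 (≈0.2577)
After 5 (propagate distance d=31 (to screen)): x=6949/357 (≈19.4650) theta=92/357 (≈0.2577)
|theta_initial|=0.5000 |theta_final|=92/357 (≈0.2577) -> not increased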